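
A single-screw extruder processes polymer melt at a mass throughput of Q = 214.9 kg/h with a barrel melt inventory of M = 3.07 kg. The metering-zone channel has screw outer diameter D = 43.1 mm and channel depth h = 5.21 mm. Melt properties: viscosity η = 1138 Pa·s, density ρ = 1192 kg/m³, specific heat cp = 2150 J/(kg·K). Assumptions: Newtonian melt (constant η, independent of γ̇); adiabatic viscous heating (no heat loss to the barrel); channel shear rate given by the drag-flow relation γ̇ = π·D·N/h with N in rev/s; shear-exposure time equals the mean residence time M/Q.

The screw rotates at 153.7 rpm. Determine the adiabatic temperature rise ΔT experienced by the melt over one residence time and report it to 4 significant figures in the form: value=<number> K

value=101.2 K

Convert throughput: Q = 214.9 kg/h = 214.9/3600 = 0.0596944 kg/s
t_res = M / Q_s = 3.07 ÷ 0.0596944 = 51.4286 s
D = 43.1 mm = 0.0431 m;  h = 5.21 mm = 0.00521 m;  N = 153.7 rpm / 60 = 2.56167 rev/s
γ̇ = π D N / h = (π)(0.0431)(2.56167) / 0.00521 = 66.5751 s⁻¹
ΔT = η·γ̇²·t_res / (ρ·cp) = 1138 · (66.5751)² · 51.4286 / (1192 · 2150) = 101.218 K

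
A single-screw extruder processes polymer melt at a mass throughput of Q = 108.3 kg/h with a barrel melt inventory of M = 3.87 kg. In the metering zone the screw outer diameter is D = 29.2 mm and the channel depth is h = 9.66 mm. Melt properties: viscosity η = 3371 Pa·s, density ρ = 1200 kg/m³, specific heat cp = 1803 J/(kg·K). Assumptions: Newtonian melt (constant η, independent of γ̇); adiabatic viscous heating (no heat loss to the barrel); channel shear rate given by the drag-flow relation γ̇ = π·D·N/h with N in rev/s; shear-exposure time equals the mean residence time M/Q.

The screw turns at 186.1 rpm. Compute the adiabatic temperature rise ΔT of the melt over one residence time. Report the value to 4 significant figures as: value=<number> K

Throughput in SI: Q_s = 108.3 kg/h ÷ 3600 s/h = 0.0300833 kg/s
t_res = M / Q_s = 3.87 / 0.0300833 = 128.643 s
Geometry in metres: D = 29.2 mm → 0.0292 m, h = 9.66 mm → 0.00966 m; screw speed N = 186.1 rpm = 3.10167 rev/s
γ̇ = π·D·N / h = π · 0.0292 · 3.10167 / 0.00966 = 29.4544 s⁻¹
ΔT = η·γ̇²·t_res / (ρ·cp) = 3371 · (29.4544)² · 128.643 / (1200 · 1803) = 173.887 K

value=173.9 K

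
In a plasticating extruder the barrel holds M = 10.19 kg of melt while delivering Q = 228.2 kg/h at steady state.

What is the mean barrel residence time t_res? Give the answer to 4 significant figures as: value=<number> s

value=160.8 s

Throughput in SI: Q_s = 228.2 kg/h ÷ 3600 s/h = 0.0633889 kg/s
t_res = M / Q_s = 10.19 / 0.0633889 = 160.754 s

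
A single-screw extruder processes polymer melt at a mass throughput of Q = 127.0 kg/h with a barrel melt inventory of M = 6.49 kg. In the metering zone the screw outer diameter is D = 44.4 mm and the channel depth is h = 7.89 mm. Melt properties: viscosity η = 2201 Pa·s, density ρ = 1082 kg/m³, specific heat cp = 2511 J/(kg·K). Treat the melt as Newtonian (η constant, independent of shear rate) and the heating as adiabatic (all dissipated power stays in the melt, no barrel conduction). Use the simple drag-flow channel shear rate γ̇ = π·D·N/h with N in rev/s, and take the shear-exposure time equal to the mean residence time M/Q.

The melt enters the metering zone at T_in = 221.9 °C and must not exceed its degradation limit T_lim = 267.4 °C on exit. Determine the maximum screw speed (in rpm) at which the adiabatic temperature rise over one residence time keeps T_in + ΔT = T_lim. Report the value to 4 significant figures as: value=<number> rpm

Convert throughput: Q = 127.0 kg/h = 127.0/3600 = 0.0352778 kg/s
Mean residence time: t_res = M/Q_s = 6.49 kg / 0.0352778 kg/s = 183.969 s
Convert to metres: D = 0.0444 m, h = 0.00789 m
ΔT_a = T_lim − T_in = 267.4 °C − 221.9 °C = 45.5 K
γ̇_max² = ΔT_a·ρ·cp / (η·t_res) = [45.5 × 1082 × 2511] / [2201 × 183.969] = 305.297 s⁻²
Take the square root: γ̇_max = √(305.297) = 17.4727 s⁻¹
N_max = γ̇_max h / (πD) = 17.4727·0.00789/(π·0.0444) = 0.988337 rev/s → ×60 = 59.3002 rpm

value=59.30 rpm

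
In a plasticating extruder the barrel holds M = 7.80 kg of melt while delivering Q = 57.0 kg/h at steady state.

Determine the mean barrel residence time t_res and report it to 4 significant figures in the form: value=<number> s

value=492.6 s

Convert throughput: Q = 57.0 kg/h = 57.0/3600 = 0.0158333 kg/s
t_res = M / Q_s = 7.80 / 0.0158333 = 492.632 s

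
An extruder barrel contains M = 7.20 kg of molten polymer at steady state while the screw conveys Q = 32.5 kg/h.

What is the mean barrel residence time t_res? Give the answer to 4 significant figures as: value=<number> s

Convert throughput: Q = 32.5 kg/h = 32.5/3600 = 0.00902778 kg/s
t_res = M / Q_s = 7.20 / 0.00902778 = 797.538 s

value=797.5 s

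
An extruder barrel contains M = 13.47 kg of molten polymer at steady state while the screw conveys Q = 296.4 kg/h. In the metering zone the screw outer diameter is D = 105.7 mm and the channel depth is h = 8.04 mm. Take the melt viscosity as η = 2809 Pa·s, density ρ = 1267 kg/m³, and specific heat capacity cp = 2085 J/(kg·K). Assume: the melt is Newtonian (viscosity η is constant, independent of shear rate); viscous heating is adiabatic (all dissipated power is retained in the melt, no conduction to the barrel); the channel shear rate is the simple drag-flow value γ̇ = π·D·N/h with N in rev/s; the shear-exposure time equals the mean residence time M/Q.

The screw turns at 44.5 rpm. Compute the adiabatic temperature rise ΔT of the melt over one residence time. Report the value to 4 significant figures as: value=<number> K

value=163.2 K

Throughput in SI: Q_s = 296.4 kg/h ÷ 3600 s/h = 0.0823333 kg/s
t_res = M / Q_s = 13.47 ÷ 0.0823333 = 163.603 s
D = 105.7 mm = 0.1057 m;  h = 8.04 mm = 0.00804 m;  N = 44.5 rpm / 60 = 0.741667 rev/s
Shear rate: γ̇ = πDN/h = π·0.1057·0.741667/0.00804 = 30.6322 s⁻¹
ΔT = η·γ̇²·t_res/(ρ·cp) = [2809 × 30.6322² × 163.603] / [1267 × 2085] = 163.236 K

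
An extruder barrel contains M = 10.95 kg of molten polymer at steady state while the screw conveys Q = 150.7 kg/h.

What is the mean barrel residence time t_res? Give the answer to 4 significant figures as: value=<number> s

Q_s = Q / 3600 = 150.7 / 3600 = 0.0418611 kg/s
t_res = M / Q_s = 10.95 / 0.0418611 = 261.579 s

value=261.6 s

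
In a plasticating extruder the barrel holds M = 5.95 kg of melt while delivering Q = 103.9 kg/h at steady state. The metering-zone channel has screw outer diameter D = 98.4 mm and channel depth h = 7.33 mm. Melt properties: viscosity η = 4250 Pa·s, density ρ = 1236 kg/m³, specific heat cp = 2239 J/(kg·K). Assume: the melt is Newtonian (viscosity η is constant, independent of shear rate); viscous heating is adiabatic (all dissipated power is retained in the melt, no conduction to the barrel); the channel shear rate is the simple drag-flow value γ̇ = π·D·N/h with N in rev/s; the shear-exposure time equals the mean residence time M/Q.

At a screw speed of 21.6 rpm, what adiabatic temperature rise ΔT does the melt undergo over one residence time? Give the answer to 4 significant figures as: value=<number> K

Q_s = Q / 3600 = 103.9 / 3600 = 0.0288611 kg/s
t_res = M / Q_s = 5.95 ÷ 0.0288611 = 206.16 s
Convert to SI: D = 0.0984 m, h = 0.00733 m, N = 21.6/60 = 0.36 rev/s
Shear rate: γ̇ = πDN/h = π·0.0984·0.36/0.00733 = 15.1825 s⁻¹
ΔT = η·γ̇²·t_res/(ρ·cp) = [4250 × 15.1825² × 206.16] / [1236 × 2239] = 72.9806 K

value=72.98 K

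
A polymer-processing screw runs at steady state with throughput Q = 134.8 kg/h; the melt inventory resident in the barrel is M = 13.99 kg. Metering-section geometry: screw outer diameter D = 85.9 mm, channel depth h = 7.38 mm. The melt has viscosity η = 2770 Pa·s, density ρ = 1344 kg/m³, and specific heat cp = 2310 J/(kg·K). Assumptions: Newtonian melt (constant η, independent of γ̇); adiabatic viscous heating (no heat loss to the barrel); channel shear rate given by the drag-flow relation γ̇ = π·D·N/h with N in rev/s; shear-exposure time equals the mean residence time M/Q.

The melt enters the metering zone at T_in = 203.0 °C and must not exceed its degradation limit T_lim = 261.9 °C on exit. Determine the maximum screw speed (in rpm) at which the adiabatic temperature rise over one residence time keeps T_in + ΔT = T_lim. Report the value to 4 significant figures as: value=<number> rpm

value=21.81 rpm

Throughput in SI: Q_s = 134.8 kg/h ÷ 3600 s/h = 0.0374444 kg/s
Mean residence time: t_res = M/Q_s = 13.99 kg / 0.0374444 kg/s = 373.62 s
Convert to metres: D = 0.0859 m, h = 0.00738 m
Allowable rise: ΔT_a = T_lim − T_in = 261.9 − 203.0 = 58.9 K
Invert ΔT = ηγ̇²t_res/(ρcp) for γ̇: γ̇_max² = ΔT_a ρ cp / (η t_res) = 58.9·1344·2310 / (2770·373.62) = 176.692 s⁻²
Take the square root: γ̇_max = √(176.692) = 13.2925 s⁻¹
N_max = γ̇_max h / (πD) = 13.2925·0.00738/(π·0.0859) = 0.363514 rev/s → ×60 = 21.8109 rpm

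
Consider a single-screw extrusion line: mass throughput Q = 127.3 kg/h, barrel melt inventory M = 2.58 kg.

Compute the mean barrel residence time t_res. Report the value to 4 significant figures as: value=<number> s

Q_s = Q / 3600 = 127.3 / 3600 = 0.0353611 kg/s
t_res = M / Q_s = 2.58 ÷ 0.0353611 = 72.9615 s

value=72.96 s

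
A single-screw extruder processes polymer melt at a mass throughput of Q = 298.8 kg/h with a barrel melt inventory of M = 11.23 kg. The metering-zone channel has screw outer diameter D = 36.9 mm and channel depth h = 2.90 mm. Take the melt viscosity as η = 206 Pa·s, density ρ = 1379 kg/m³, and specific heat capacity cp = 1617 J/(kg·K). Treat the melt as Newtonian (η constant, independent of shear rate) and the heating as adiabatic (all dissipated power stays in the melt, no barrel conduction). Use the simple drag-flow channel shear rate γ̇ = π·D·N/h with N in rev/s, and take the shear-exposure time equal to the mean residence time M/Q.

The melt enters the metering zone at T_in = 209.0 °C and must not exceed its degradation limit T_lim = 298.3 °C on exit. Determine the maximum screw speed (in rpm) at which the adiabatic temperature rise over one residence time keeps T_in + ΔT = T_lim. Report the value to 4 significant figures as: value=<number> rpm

Q_s = Q / 3600 = 298.8 / 3600 = 0.083 kg/s
t_res = M / Q_s = 11.23 ÷ 0.083 = 135.301 s
D = 36.9 mm = 0.0369 m;  h = 2.90 mm = 0.0029 m
ΔT_a = T_lim − T_in = 298.3 − 209.0 = 89.3 K
Invert ΔT = ηγ̇²t_res/(ρcp) for γ̇: γ̇_max² = ΔT_a ρ cp / (η t_res) = 89.3·1379·1617 / (206·135.301) = 7144.25 s⁻²
γ̇_max = sqrt(7144.25) = 84.5237 s⁻¹
N_max = γ̇_max·h / (π·D) = 84.5237 · 0.0029 / (π · 0.0369) = 2.11446 rev/s = 126.868 rpm

value=126.9 rpm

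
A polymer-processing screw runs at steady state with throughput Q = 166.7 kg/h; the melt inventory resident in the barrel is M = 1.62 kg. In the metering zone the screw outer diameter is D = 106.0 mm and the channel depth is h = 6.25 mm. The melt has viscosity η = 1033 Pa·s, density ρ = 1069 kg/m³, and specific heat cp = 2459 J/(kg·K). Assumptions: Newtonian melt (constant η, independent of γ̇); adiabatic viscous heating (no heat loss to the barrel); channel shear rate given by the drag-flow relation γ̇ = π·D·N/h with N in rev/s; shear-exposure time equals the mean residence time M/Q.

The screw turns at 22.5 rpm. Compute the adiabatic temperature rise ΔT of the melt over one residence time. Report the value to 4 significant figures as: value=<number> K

value=5.489 K

Throughput in SI: Q_s = 166.7 kg/h ÷ 3600 s/h = 0.0463056 kg/s
t_res = M / Q_s = 1.62 ÷ 0.0463056 = 34.985 s
Geometry in metres: D = 106.0 mm → 0.106 m, h = 6.25 mm → 0.00625 m; screw speed N = 22.5 rpm = 0.375 rev/s
γ̇ = π·D·N / h = π · 0.106 · 0.375 / 0.00625 = 19.9805 s⁻¹
ΔT = η·γ̇²·t_res/(ρ·cp) = [1033 × 19.9805² × 34.985] / [1069 × 2459] = 5.48858 K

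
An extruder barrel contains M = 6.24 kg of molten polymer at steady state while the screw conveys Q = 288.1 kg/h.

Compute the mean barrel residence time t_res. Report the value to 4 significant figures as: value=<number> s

value=77.97 s

Convert throughput: Q = 288.1 kg/h = 288.1/3600 = 0.0800278 kg/s
Mean residence time: t_res = M/Q_s = 6.24 kg / 0.0800278 kg/s = 77.9729 s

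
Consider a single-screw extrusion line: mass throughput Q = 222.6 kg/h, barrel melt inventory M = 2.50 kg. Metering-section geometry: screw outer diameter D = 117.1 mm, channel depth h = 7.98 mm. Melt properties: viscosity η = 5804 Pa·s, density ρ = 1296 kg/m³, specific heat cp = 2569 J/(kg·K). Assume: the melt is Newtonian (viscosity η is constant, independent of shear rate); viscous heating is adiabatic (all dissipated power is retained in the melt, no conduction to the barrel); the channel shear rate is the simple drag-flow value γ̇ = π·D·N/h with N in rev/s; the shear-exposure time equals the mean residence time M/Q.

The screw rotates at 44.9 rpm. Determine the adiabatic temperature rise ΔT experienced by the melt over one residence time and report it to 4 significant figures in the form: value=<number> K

Convert throughput: Q = 222.6 kg/h = 222.6/3600 = 0.0618333 kg/s
t_res = M / Q_s = 2.50 ÷ 0.0618333 = 40.4313 s
D = 117.1 mm = 0.1171 m;  h = 7.98 mm = 0.00798 m;  N = 44.9 rpm / 60 = 0.748333 rev/s
Shear rate: γ̇ = πDN/h = π·0.1171·0.748333/0.00798 = 34.4984 s⁻¹
ΔT = η·γ̇²·t_res/(ρ·cp) = [5804 × 34.4984² × 40.4313] / [1296 × 2569] = 83.8829 K

value=83.88 K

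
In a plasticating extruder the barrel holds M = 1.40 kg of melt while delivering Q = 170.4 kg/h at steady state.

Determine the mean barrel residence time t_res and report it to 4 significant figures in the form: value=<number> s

Q_s = Q / 3600 = 170.4 / 3600 = 0.0473333 kg/s
t_res = M / Q_s = 1.40 ÷ 0.0473333 = 29.5775 s

value=29.58 s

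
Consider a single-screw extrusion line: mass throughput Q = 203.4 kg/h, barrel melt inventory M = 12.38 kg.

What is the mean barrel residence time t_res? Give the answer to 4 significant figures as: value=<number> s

Q_s = Q / 3600 = 203.4 / 3600 = 0.0565 kg/s
Mean residence time: t_res = M/Q_s = 12.38 kg / 0.0565 kg/s = 219.115 s

value=219.1 s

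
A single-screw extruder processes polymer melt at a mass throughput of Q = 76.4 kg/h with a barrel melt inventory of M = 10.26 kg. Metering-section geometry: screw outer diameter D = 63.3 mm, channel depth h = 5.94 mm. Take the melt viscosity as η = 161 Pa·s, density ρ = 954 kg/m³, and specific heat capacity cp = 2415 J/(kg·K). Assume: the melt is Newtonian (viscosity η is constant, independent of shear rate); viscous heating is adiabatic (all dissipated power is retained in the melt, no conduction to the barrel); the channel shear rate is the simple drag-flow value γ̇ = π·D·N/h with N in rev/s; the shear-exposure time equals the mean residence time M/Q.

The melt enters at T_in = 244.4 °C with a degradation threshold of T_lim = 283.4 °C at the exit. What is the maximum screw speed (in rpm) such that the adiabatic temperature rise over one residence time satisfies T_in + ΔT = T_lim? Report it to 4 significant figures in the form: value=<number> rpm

Convert throughput: Q = 76.4 kg/h = 76.4/3600 = 0.0212222 kg/s
t_res = M / Q_s = 10.26 / 0.0212222 = 483.455 s
Geometry in SI: D = 63.3 mm → 0.0633 m, h = 5.94 mm → 0.00594 m
ΔT_a = T_lim − T_in = 283.4 − 244.4 = 39 K
γ̇_max² = ΔT_a·ρ·cp/(η·t_res) = 39·954·2415/(161·483.455) = 1154.38 s⁻²
Take the square root: γ̇_max = √(1154.38) = 33.9761 s⁻¹
Solve γ̇ = πDN/h for N: N_max = γ̇_max·h/(π·D) = 33.9761 × 0.00594 / (π × 0.0633) = 1.01486 rev/s = 60.8917 rpm

value=60.89 rpm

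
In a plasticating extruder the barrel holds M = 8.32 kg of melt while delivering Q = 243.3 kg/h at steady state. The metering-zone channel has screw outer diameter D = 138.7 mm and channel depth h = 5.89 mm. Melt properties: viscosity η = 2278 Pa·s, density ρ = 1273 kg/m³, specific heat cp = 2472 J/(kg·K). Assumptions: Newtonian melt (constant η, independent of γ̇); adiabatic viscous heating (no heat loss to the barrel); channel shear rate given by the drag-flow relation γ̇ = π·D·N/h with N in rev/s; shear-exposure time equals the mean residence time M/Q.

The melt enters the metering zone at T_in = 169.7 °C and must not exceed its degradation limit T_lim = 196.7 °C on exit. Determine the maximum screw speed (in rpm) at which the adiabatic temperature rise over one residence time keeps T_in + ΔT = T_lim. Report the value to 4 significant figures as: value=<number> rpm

value=14.12 rpm

Throughput in SI: Q_s = 243.3 kg/h ÷ 3600 s/h = 0.0675833 kg/s
t_res = M / Q_s = 8.32 / 0.0675833 = 123.107 s
Convert to metres: D = 0.1387 m, h = 0.00589 m
ΔT_a = T_lim − T_in = 196.7 °C − 169.7 °C = 27 K
γ̇_max² = ΔT_a·ρ·cp/(η·t_res) = 27·1273·2472/(2278·123.107) = 302.972 s⁻²
Take the square root: γ̇_max = √(302.972) = 17.4061 s⁻¹
N_max = γ̇_max·h / (π·D) = 17.4061 · 0.00589 / (π · 0.1387) = 0.235283 rev/s = 14.117 rpm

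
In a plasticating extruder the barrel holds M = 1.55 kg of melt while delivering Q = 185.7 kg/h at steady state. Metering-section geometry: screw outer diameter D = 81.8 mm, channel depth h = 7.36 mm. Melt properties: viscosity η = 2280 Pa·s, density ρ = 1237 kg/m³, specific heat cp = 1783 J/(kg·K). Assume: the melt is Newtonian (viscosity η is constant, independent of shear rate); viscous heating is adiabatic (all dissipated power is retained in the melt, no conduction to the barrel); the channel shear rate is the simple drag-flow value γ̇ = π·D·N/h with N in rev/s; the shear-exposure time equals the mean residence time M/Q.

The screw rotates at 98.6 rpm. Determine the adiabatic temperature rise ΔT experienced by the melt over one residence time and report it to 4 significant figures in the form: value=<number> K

Q_s = Q / 3600 = 185.7 / 3600 = 0.0515833 kg/s
t_res = M / Q_s = 1.55 / 0.0515833 = 30.0485 s
Convert to SI: D = 0.0818 m, h = 0.00736 m, N = 98.6/60 = 1.64333 rev/s
γ̇ = π·D·N / h = π · 0.0818 · 1.64333 / 0.00736 = 57.3787 s⁻¹
Adiabatic rise: ΔT = η γ̇² t_res / (ρ cp) = 2280·(57.3787)²·30.0485 / (1237·1783) = 102.268 K

value=102.3 K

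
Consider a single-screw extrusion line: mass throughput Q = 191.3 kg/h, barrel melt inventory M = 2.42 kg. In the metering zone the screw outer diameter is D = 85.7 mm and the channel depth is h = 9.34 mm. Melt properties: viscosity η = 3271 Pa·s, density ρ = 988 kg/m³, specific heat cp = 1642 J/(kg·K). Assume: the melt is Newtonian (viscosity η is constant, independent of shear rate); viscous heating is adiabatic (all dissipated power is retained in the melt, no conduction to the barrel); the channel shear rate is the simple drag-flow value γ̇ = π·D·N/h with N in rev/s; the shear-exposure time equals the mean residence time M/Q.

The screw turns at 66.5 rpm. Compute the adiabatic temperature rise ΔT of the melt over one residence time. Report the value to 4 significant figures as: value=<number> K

value=93.73 K

Q_s = Q / 3600 = 191.3 / 3600 = 0.0531389 kg/s
t_res = M / Q_s = 2.42 ÷ 0.0531389 = 45.541 s
D = 85.7 mm = 0.0857 m;  h = 9.34 mm = 0.00934 m;  N = 66.5 rpm / 60 = 1.10833 rev/s
γ̇ = π D N / h = (π)(0.0857)(1.10833) / 0.00934 = 31.9488 s⁻¹
ΔT = η·γ̇²·t_res / (ρ·cp) = 3271 · (31.9488)² · 45.541 / (988 · 1642) = 93.7264 K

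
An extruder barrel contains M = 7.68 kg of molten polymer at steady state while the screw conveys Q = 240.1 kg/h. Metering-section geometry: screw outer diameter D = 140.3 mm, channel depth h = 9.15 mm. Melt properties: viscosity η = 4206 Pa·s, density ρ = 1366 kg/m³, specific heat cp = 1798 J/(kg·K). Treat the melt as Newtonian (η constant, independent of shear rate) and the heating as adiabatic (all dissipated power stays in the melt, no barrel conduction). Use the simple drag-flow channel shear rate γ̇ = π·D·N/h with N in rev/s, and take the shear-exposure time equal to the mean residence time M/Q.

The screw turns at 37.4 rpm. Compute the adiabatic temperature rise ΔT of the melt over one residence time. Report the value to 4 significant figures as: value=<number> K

Q_s = Q / 3600 = 240.1 / 3600 = 0.0666944 kg/s
t_res = M / Q_s = 7.68 ÷ 0.0666944 = 115.152 s
D = 140.3 mm = 0.1403 m;  h = 9.15 mm = 0.00915 m;  N = 37.4 rpm / 60 = 0.623333 rev/s
Shear rate: γ̇ = πDN/h = π·0.1403·0.623333/0.00915 = 30.0266 s⁻¹
Adiabatic rise: ΔT = η γ̇² t_res / (ρ cp) = 4206·(30.0266)²·115.152 / (1366·1798) = 177.793 K

value=177.8 K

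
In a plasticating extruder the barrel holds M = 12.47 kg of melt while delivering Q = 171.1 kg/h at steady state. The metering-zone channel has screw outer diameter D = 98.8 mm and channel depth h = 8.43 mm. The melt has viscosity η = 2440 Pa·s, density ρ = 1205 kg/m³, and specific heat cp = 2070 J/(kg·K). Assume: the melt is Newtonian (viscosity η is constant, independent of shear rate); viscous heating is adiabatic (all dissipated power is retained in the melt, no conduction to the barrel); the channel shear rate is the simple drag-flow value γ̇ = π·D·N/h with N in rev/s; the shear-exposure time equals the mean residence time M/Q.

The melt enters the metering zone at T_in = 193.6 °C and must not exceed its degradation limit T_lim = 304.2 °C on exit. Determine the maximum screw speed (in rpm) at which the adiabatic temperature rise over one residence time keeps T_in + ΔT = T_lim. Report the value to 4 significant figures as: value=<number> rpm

Throughput in SI: Q_s = 171.1 kg/h ÷ 3600 s/h = 0.0475278 kg/s
t_res = M / Q_s = 12.47 / 0.0475278 = 262.373 s
Geometry in SI: D = 98.8 mm → 0.0988 m, h = 8.43 mm → 0.00843 m
Allowable rise: ΔT_a = T_lim − T_in = 304.2 − 193.6 = 110.6 K
Invert ΔT = ηγ̇²t_res/(ρcp) for γ̇: γ̇_max² = ΔT_a ρ cp / (η t_res) = 110.6·1205·2070 / (2440·262.373) = 430.927 s⁻²
Take the square root: γ̇_max = √(430.927) = 20.7588 s⁻¹
Solve γ̇ = πDN/h for N: N_max = γ̇_max·h/(π·D) = 20.7588 × 0.00843 / (π × 0.0988) = 0.563797 rev/s = 33.8278 rpm

value=33.83 rpm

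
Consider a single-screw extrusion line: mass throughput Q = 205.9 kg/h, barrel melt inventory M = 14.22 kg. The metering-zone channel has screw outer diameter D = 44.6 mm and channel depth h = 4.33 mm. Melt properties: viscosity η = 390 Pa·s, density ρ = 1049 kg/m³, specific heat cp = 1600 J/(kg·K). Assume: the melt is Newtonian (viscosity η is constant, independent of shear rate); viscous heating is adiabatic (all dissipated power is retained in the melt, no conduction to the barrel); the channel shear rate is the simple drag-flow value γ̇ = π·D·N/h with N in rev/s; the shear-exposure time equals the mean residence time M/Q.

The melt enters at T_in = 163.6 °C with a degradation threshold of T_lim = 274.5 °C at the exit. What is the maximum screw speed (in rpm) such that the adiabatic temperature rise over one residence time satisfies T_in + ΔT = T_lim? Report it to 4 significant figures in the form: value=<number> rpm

Throughput in SI: Q_s = 205.9 kg/h ÷ 3600 s/h = 0.0571944 kg/s
t_res = M / Q_s = 14.22 / 0.0571944 = 248.626 s
Geometry in SI: D = 44.6 mm → 0.0446 m, h = 4.33 mm → 0.00433 m
Allowable rise: ΔT_a = T_lim − T_in = 274.5 − 163.6 = 110.9 K
Invert ΔT = ηγ̇²t_res/(ρcp) for γ̇: γ̇_max² = ΔT_a ρ cp / (η t_res) = 110.9·1049·1600 / (390·248.626) = 1919.63 s⁻²
γ̇_max = √1919.63 = 43.8135 s⁻¹
N_max = γ̇_max·h / (π·D) = 43.8135 · 0.00433 / (π · 0.0446) = 1.35398 rev/s = 81.2387 rpm

value=81.24 rpm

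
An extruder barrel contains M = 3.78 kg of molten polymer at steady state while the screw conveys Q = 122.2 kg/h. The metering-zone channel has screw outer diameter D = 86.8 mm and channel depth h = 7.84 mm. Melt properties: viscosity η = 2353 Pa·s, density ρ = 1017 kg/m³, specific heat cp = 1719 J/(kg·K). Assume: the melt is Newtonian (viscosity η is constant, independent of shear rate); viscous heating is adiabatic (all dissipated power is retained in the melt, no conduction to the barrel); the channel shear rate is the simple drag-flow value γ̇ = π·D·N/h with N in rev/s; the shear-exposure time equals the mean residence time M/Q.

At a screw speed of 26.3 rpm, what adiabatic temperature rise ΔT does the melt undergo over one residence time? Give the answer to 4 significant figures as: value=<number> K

value=34.84 K

Convert throughput: Q = 122.2 kg/h = 122.2/3600 = 0.0339444 kg/s
t_res = M / Q_s = 3.78 / 0.0339444 = 111.358 s
D = 86.8 mm = 0.0868 m;  h = 7.84 mm = 0.00784 m;  N = 26.3 rpm / 60 = 0.438333 rev/s
γ̇ = π D N / h = (π)(0.0868)(0.438333) / 0.00784 = 15.2461 s⁻¹
ΔT = η·γ̇²·t_res / (ρ·cp) = 2353 · (15.2461)² · 111.358 / (1017 · 1719) = 34.8389 K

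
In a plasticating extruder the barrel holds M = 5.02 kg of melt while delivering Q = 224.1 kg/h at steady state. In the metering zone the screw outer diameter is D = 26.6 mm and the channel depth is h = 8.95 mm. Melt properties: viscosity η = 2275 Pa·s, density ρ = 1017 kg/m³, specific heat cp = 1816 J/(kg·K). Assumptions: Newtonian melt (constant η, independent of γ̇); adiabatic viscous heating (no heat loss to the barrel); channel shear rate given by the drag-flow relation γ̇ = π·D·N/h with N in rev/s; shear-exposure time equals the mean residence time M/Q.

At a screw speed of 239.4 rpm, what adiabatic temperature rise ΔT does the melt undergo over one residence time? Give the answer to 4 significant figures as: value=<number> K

Throughput in SI: Q_s = 224.1 kg/h ÷ 3600 s/h = 0.06225 kg/s
t_res = M / Q_s = 5.02 / 0.06225 = 80.6426 s
D = 26.6 mm = 0.0266 m;  h = 8.95 mm = 0.00895 m;  N = 239.4 rpm / 60 = 3.99 rev/s
γ̇ = π·D·N / h = π · 0.0266 · 3.99 / 0.00895 = 37.2547 s⁻¹
Adiabatic rise: ΔT = η γ̇² t_res / (ρ cp) = 2275·(37.2547)²·80.6426 / (1017·1816) = 137.871 K

value=137.9 K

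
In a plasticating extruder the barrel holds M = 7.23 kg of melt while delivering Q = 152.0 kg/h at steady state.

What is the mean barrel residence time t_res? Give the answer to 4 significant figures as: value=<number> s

value=171.2 s

Throughput in SI: Q_s = 152.0 kg/h ÷ 3600 s/h = 0.0422222 kg/s
t_res = M / Q_s = 7.23 ÷ 0.0422222 = 171.237 s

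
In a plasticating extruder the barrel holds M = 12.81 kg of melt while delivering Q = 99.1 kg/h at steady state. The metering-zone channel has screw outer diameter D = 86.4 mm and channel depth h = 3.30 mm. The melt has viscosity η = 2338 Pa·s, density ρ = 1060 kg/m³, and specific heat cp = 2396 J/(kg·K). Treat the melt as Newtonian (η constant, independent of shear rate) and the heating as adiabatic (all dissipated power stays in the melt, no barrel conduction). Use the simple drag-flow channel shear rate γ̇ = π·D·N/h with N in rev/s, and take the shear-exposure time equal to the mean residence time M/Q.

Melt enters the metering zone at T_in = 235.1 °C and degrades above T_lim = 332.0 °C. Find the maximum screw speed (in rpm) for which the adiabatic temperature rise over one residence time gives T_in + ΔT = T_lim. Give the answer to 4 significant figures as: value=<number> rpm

Throughput in SI: Q_s = 99.1 kg/h ÷ 3600 s/h = 0.0275278 kg/s
t_res = M / Q_s = 12.81 / 0.0275278 = 465.348 s
D = 86.4 mm = 0.0864 m;  h = 3.30 mm = 0.0033 m
ΔT_a = T_lim − T_in = 332.0 − 235.1 = 96.9 K
γ̇_max² = ΔT_a·ρ·cp/(η·t_res) = 96.9·1060·2396/(2338·465.348) = 226.201 s⁻²
Take the square root: γ̇_max = √(226.201) = 15.04 s⁻¹
N_max = γ̇_max·h / (π·D) = 15.04 · 0.0033 / (π · 0.0864) = 0.182851 rev/s = 10.9711 rpm

value=10.97 rpm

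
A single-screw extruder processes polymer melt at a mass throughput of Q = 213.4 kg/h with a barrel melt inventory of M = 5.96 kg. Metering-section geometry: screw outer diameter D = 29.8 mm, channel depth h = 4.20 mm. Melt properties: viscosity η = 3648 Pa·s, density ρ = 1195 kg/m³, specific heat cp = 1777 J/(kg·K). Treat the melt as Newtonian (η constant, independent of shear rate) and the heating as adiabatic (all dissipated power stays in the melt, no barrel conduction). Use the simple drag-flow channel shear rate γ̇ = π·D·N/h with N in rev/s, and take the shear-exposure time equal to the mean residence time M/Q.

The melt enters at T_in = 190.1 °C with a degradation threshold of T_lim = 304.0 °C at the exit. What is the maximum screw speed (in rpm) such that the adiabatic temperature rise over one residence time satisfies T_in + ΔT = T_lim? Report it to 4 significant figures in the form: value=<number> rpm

value=69.12 rpm

Convert throughput: Q = 213.4 kg/h = 213.4/3600 = 0.0592778 kg/s
t_res = M / Q_s = 5.96 / 0.0592778 = 100.544 s
Convert to metres: D = 0.0298 m, h = 0.0042 m
ΔT_a = T_lim − T_in = 304.0 − 190.1 = 113.9 K
γ̇_max² = ΔT_a·ρ·cp/(η·t_res) = 113.9·1195·1777/(3648·100.544) = 659.432 s⁻²
γ̇_max = √659.432 = 25.6794 s⁻¹
N_max = γ̇_max·h / (π·D) = 25.6794 · 0.0042 / (π · 0.0298) = 1.15204 rev/s = 69.1225 rpm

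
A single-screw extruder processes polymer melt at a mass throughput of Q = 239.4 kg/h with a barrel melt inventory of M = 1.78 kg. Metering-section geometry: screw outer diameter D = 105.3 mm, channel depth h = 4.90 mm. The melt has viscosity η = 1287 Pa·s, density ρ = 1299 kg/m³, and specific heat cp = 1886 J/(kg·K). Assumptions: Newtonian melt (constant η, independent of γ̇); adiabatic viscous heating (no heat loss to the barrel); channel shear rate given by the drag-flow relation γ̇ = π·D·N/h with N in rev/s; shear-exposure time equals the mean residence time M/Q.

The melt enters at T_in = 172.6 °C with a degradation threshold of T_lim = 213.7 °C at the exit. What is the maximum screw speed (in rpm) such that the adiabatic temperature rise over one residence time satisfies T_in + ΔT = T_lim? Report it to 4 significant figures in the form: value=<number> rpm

Q_s = Q / 3600 = 239.4 / 3600 = 0.0665 kg/s
t_res = M / Q_s = 1.78 / 0.0665 = 26.7669 s
Convert to metres: D = 0.1053 m, h = 0.0049 m
Allowable rise: ΔT_a = T_lim − T_in = 213.7 − 172.6 = 41.1 K
Invert ΔT = ηγ̇²t_res/(ρcp) for γ̇: γ̇_max² = ΔT_a ρ cp / (η t_res) = 41.1·1299·1886 / (1287·26.7669) = 2922.91 s⁻²
γ̇_max = √2922.91 = 54.064 s⁻¹
Solve γ̇ = πDN/h for N: N_max = γ̇_max·h/(π·D) = 54.064 × 0.0049 / (π × 0.1053) = 0.800803 rev/s = 48.0482 rpm

value=48.05 rpm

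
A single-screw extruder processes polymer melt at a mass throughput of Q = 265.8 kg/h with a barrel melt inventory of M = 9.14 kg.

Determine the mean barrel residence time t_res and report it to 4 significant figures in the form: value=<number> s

value=123.8 s

Throughput in SI: Q_s = 265.8 kg/h ÷ 3600 s/h = 0.0738333 kg/s
t_res = M / Q_s = 9.14 ÷ 0.0738333 = 123.792 s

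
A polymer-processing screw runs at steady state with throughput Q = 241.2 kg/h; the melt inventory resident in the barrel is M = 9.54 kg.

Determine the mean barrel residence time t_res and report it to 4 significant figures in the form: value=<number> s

value=142.4 s

Q_s = Q / 3600 = 241.2 / 3600 = 0.067 kg/s
t_res = M / Q_s = 9.54 / 0.067 = 142.388 s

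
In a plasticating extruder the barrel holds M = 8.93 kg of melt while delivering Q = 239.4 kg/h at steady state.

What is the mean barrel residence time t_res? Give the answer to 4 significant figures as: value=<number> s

Throughput in SI: Q_s = 239.4 kg/h ÷ 3600 s/h = 0.0665 kg/s
Mean residence time: t_res = M/Q_s = 8.93 kg / 0.0665 kg/s = 134.286 s

value=134.3 s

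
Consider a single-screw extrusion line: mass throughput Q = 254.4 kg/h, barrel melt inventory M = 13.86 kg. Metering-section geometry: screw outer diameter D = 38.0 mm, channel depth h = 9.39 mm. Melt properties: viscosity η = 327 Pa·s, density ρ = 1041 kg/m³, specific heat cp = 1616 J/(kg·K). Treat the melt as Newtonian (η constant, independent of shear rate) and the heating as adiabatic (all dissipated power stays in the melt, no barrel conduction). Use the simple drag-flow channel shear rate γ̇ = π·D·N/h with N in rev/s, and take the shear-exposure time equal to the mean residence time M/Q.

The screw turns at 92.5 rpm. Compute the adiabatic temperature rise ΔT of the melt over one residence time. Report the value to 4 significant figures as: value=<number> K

Throughput in SI: Q_s = 254.4 kg/h ÷ 3600 s/h = 0.0706667 kg/s
t_res = M / Q_s = 13.86 ÷ 0.0706667 = 196.132 s
Geometry in metres: D = 38.0 mm → 0.038 m, h = 9.39 mm → 0.00939 m; screw speed N = 92.5 rpm = 1.54167 rev/s
Shear rate: γ̇ = πDN/h = π·0.038·1.54167/0.00939 = 19.6001 s⁻¹
ΔT = η·γ̇²·t_res / (ρ·cp) = 327 · (19.6001)² · 196.132 / (1041 · 1616) = 14.6461 K

value=14.65 K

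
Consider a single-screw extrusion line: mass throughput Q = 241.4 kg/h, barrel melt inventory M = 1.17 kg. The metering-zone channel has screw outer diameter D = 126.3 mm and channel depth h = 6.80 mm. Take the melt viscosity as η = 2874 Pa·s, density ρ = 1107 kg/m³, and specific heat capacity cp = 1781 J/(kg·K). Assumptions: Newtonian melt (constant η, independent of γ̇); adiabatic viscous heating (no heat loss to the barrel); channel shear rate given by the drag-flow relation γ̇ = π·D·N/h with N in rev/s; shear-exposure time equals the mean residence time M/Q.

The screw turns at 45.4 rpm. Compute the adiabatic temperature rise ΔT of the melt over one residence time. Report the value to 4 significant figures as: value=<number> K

value=49.58 K

Convert throughput: Q = 241.4 kg/h = 241.4/3600 = 0.0670556 kg/s
t_res = M / Q_s = 1.17 ÷ 0.0670556 = 17.4482 s
Geometry in metres: D = 126.3 mm → 0.1263 m, h = 6.80 mm → 0.0068 m; screw speed N = 45.4 rpm = 0.756667 rev/s
γ̇ = π·D·N / h = π · 0.1263 · 0.756667 / 0.0068 = 44.1519 s⁻¹
Adiabatic rise: ΔT = η γ̇² t_res / (ρ cp) = 2874·(44.1519)²·17.4482 / (1107·1781) = 49.582 K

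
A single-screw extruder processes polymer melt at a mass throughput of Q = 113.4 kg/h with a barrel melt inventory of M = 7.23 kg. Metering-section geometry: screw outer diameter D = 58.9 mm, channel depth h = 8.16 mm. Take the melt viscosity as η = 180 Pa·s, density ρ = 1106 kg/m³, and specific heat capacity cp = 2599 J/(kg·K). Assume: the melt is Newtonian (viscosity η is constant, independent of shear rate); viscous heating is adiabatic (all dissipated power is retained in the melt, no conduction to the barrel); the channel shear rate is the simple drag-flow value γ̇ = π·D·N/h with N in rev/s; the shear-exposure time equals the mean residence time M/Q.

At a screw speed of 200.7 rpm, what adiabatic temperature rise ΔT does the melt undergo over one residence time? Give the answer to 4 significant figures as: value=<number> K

Convert throughput: Q = 113.4 kg/h = 113.4/3600 = 0.0315 kg/s
Mean residence time: t_res = M/Q_s = 7.23 kg / 0.0315 kg/s = 229.524 s
Geometry in metres: D = 58.9 mm → 0.0589 m, h = 8.16 mm → 0.00816 m; screw speed N = 200.7 rpm = 3.345 rev/s
γ̇ = π·D·N / h = π · 0.0589 · 3.345 / 0.00816 = 75.8527 s⁻¹
Adiabatic rise: ΔT = η γ̇² t_res / (ρ cp) = 180·(75.8527)²·229.524 / (1106·2599) = 82.6954 K

value=82.70 K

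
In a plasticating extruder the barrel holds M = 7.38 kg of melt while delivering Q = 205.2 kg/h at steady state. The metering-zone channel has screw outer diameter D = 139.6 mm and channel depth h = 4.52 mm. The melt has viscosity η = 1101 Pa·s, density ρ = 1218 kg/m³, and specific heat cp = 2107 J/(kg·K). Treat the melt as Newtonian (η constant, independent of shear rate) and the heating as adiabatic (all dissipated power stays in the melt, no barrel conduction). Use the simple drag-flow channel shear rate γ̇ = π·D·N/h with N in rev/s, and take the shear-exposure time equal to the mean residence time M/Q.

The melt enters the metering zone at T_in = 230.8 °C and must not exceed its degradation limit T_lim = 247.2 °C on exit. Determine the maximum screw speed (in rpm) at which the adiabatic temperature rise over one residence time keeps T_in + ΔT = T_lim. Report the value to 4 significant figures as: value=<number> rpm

Q_s = Q / 3600 = 205.2 / 3600 = 0.057 kg/s
Mean residence time: t_res = M/Q_s = 7.38 kg / 0.057 kg/s = 129.474 s
D = 139.6 mm = 0.1396 m;  h = 4.52 mm = 0.00452 m
ΔT_a = T_lim − T_in = 247.2 − 230.8 = 16.4 K
γ̇_max² = ΔT_a·ρ·cp/(η·t_res) = 16.4·1218·2107/(1101·129.474) = 295.248 s⁻²
γ̇_max = √295.248 = 17.1828 s⁻¹
Solve γ̇ = πDN/h for N: N_max = γ̇_max·h/(π·D) = 17.1828 × 0.00452 / (π × 0.1396) = 0.177091 rev/s = 10.6255 rpm

value=10.63 rpm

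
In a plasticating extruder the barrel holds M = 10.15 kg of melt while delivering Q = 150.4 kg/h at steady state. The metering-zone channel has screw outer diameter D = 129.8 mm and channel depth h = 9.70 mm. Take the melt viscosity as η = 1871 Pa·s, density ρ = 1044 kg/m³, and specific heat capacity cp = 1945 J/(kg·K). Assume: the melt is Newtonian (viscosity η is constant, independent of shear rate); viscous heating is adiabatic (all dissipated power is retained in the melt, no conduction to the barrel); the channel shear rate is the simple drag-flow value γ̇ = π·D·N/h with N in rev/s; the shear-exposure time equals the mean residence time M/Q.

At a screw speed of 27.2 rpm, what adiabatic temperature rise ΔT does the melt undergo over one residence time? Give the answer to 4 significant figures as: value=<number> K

value=81.30 K

Convert throughput: Q = 150.4 kg/h = 150.4/3600 = 0.0417778 kg/s
t_res = M / Q_s = 10.15 ÷ 0.0417778 = 242.952 s
Geometry in metres: D = 129.8 mm → 0.1298 m, h = 9.70 mm → 0.0097 m; screw speed N = 27.2 rpm = 0.453333 rev/s
γ̇ = π·D·N / h = π · 0.1298 · 0.453333 / 0.0097 = 19.0577 s⁻¹
Adiabatic rise: ΔT = η γ̇² t_res / (ρ cp) = 1871·(19.0577)²·242.952 / (1044·1945) = 81.3046 K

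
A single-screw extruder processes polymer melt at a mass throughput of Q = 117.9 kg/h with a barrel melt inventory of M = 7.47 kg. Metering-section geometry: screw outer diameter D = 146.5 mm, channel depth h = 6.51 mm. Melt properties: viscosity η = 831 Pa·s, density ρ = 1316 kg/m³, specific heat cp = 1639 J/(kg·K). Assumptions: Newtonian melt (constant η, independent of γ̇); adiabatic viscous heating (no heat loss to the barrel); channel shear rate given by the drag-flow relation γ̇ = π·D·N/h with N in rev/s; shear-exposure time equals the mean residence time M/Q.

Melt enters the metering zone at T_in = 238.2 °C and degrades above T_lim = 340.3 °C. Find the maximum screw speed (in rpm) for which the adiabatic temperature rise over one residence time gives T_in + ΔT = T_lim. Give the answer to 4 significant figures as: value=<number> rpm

Throughput in SI: Q_s = 117.9 kg/h ÷ 3600 s/h = 0.03275 kg/s
Mean residence time: t_res = M/Q_s = 7.47 kg / 0.03275 kg/s = 228.092 s
D = 146.5 mm = 0.1465 m;  h = 6.51 mm = 0.00651 m
ΔT_a = T_lim − T_in = 340.3 − 238.2 = 102.1 K
γ̇_max² = ΔT_a·ρ·cp / (η·t_res) = [102.1 × 1316 × 1639] / [831 × 228.092] = 1161.85 s⁻²
γ̇_max = sqrt(1161.85) = 34.0859 s⁻¹
N_max = γ̇_max h / (πD) = 34.0859·0.00651/(π·0.1465) = 0.482135 rev/s → ×60 = 28.9281 rpm

value=28.93 rpm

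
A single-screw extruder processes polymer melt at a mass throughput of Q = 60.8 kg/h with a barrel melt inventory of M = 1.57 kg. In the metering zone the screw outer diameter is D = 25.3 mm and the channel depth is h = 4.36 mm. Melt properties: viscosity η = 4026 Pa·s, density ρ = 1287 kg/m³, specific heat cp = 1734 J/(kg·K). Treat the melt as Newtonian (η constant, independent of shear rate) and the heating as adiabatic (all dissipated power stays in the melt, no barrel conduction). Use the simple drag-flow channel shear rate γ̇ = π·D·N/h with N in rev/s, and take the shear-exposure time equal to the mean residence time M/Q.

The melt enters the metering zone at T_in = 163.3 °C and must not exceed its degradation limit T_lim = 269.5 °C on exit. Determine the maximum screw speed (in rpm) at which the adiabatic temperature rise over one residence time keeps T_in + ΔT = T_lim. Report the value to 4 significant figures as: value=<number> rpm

Throughput in SI: Q_s = 60.8 kg/h ÷ 3600 s/h = 0.0168889 kg/s
t_res = M / Q_s = 1.57 / 0.0168889 = 92.9605 s
Convert to metres: D = 0.0253 m, h = 0.00436 m
Allowable rise: ΔT_a = T_lim − T_in = 269.5 − 163.3 = 106.2 K
γ̇_max² = ΔT_a·ρ·cp/(η·t_res) = 106.2·1287·1734/(4026·92.9605) = 633.257 s⁻²
γ̇_max = sqrt(633.257) = 25.1646 s⁻¹
Solve γ̇ = πDN/h for N: N_max = γ̇_max·h/(π·D) = 25.1646 × 0.00436 / (π × 0.0253) = 1.3804 rev/s = 82.8242 rpm

value=82.82 rpm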